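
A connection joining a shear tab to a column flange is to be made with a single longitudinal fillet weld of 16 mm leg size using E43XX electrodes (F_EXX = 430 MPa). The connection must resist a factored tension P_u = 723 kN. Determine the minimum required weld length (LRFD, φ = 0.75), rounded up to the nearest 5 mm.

L = 335 mm

Throat t_e = 0.707 × 16 = 11.31 mm.
φr_n = 0.75 × 0.6 × 430 × 11.31 × 10⁻³ = 2.189 kN/mm.
L_req = P_u / φr_n = 723 / 2.189 = 330.3 mm total.
Round up → use L = 335 mm.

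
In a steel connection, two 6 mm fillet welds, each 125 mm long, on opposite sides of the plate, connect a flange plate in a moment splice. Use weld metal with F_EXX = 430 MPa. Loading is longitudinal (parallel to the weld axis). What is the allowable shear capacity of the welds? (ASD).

Effective throat t_e = 0.707 × 6 = 4.242 mm.
Total length L = 250 mm; A_we = 4.242 × 250 = 1060 mm².
F_nw = 0.6 F_EXX = 0.6 × 430 = 258 MPa.
R_n = 258 × 1060 × 10⁻³ = 273.6 kN; R_n/Ω = 273.6/2.0 = 136.8 kN.

R_n/Ω ≈ 137 kN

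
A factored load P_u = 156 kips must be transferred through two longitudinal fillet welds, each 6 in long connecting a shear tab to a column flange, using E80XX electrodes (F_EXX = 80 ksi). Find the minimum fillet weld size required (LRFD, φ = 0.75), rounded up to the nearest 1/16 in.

w = 9/16 in

Total weld length L = 12 in.
Required throat t_e = P_u / (φ × 0.6 F_EXX × L) = 156 / (0.75 × 0.6 × 80 × 12) = 0.3611 in.
Required leg w = t_e / 0.707 = 0.5108 in → use 9/16 in.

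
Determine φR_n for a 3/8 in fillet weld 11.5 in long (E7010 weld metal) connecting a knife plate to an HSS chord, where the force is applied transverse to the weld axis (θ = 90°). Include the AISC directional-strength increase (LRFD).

E70XX → F_EXX = 70 ksi.
t_e = 0.707 × 0.375 = 0.2651 in; A_we = 0.2651 × 11.5 = 3.049 in².
Directional factor: 1.0 + 0.5 sin^1.5(90°) = 1.5.
F_nw = 0.6 × 70 × 1.5 = 63 ksi.
φR_n = 0.75 × 63 × 3.049 = 144.1 kip.

φR_n ≈ 144 kip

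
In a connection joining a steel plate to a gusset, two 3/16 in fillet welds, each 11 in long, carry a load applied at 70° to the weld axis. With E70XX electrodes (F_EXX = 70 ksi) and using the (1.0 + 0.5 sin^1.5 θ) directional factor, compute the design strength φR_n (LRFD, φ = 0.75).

φR_n ≈ 134 kip

t_e = 0.707 × 0.1875 = 0.1326 in; A_we = 0.1326 × 22 = 2.916 in².
Directional factor: 1.0 + 0.5 sin^1.5(70°) = 1.455.
F_nw = 0.6 × 70 × 1.455 = 61.13 ksi.
φR_n = 0.75 × 61.13 × 2.916 = 133.7 kip.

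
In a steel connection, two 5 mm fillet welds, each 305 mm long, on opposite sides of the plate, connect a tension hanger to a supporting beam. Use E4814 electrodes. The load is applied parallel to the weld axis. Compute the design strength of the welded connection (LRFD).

φR_n ≈ 466 kN

E48XX → F_EXX = 480 MPa.
Effective throat t_e = 0.707 × 5 = 3.535 mm.
Total length L = 610 mm; A_we = 3.535 × 610 = 2156 mm².
F_nw = 0.6 F_EXX = 0.6 × 480 = 288 MPa.
φR_n = 0.75 × 288 × 2156 × 10⁻³ = 465.8 kN.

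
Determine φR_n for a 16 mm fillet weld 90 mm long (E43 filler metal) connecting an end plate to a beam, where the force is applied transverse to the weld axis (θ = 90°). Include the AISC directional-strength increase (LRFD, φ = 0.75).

φR_n ≈ 295 kN

E43XX → F_EXX = 430 MPa.
t_e = 0.707 × 16 = 11.31 mm; A_we = 11.31 × 90 = 1018 mm².
Directional factor: 1.0 + 0.5 sin^1.5(90°) = 1.5.
F_nw = 0.6 × 430 × 1.5 = 387 MPa.
φR_n = 0.75 × 387 × 1018 × 10⁻³ = 295.5 kN.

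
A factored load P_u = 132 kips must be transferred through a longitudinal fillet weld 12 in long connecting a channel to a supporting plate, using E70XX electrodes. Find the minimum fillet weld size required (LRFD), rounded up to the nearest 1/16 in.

E70XX → F_EXX = 70 ksi.
Total weld length L = 12 in.
Required throat t_e = P_u / (φ × 0.6 F_EXX × L) = 132 / (0.75 × 0.6 × 70 × 12) = 0.3492 in.
Required leg w = t_e / 0.707 = 0.4939 in → use 1/2 in.

w = 1/2 in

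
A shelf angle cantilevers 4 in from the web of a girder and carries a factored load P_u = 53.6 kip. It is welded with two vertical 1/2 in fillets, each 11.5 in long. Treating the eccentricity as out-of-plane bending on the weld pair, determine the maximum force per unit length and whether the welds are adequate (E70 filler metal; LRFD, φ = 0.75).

E70XX → F_EXX = 70 ksi.
L_w = 2 × 11.5 = 23 in; section modulus (unit throat) S = 2 × L²/6 = 44.08 in².
Direct shear f_v = P/L_w = 53.6/23 = 2.33 kip/in.
Moment M = P × e = 53.6 × 4 = 214.4 kip·in; bending f_b = M/S = 4.864 kip/in.
f_max = √(f_v² + f_b²) = √(2.33² + 4.864²) = 5.393 kip/in.
φr_n = 0.75 × 0.6 × 70 × (0.707 × 0.5) = 11.14 kip/in → adequate.

f_max ≈ 5.39 kip/in; adequate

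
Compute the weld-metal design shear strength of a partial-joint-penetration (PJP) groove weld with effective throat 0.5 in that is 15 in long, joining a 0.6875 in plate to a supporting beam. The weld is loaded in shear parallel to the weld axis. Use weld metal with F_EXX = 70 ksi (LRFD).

Effective throat (given) t_e = 0.5 in.
A_we = 0.5 × 15 = 7.5 in².
F_nw = 0.6 F_EXX = 42 ksi.
φR_n = 0.75 × 42 × 7.5 = 236.2 kip.

φR_n ≈ 236 kip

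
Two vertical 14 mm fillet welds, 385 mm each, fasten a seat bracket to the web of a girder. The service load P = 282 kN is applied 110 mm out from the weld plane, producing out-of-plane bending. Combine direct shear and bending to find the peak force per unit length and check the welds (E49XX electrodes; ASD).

E49XX → F_EXX = 490 MPa.
L_w = 2 × 385 = 770 mm; section modulus (unit throat) S = 2 × L²/6 = 49410 mm².
Direct shear f_v = P/L_w = 282×10³/770 = 366.2 N/mm.
Moment M = P × e = 282×10³ × 110 = 31020000 N·mm; bending f_b = M/S = 627.8 N/mm.
f_max = √(f_v² + f_b²) = √(366.2² + 627.8²) = 726.8 N/mm.
r_n/Ω = (1/2.0) × 0.6 × 490 × (0.707 × 14) = 1455 N/mm → adequate.

f_max ≈ 727 N/mm; adequate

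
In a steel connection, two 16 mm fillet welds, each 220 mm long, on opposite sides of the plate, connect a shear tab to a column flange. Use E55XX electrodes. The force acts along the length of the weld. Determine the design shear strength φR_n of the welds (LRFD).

φR_n ≈ 1230 kN

E55XX → F_EXX = 550 MPa.
Effective throat t_e = 0.707 × 16 = 11.31 mm.
Total length L = 440 mm; A_we = 11.31 × 440 = 4977 mm².
F_nw = 0.6 F_EXX = 0.6 × 550 = 330 MPa.
φR_n = 0.75 × 330 × 4977 × 10⁻³ = 1232 kN.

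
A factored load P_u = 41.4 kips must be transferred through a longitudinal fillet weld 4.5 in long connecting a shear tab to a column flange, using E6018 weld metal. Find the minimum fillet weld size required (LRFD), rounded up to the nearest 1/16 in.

E60XX → F_EXX = 60 ksi.
Total weld length L = 4.5 in.
Required throat t_e = P_u / (φ × 0.6 F_EXX × L) = 41.4 / (0.75 × 0.6 × 60 × 4.5) = 0.3407 in.
Required leg w = t_e / 0.707 = 0.482 in → use 1/2 in.

w = 1/2 in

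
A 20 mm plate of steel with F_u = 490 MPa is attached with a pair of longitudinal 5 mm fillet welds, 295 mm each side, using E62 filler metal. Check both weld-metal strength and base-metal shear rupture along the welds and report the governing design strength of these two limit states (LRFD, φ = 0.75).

φR_n ≈ 582 kN (weld metal governs)

E62XX → F_EXX = 620 MPa.
t_e = 0.707 × 5 = 3.535 mm; L = 590 mm.
Weld metal: φR_n = 0.75 × 0.6 × 620 × 3.535 × 590 × 10⁻³ = 581.9 kN.
Base metal (shear rupture): φR_n = 0.75 × 0.6 × 490 × 20 × 590 × 10⁻³ = 2602 kN.
Governing: weld metal.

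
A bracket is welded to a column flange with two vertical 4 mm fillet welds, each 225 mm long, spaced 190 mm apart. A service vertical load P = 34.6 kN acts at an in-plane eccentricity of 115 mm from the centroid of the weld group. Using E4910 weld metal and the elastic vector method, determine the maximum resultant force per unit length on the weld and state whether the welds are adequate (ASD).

E49XX → F_EXX = 490 MPa.
Total weld length L_w = 450 mm. Treat welds as unit-width lines.
Polar moment about centroid: J = 2[d³/12 + d(b/2)²] = 2[225³/12 + 225×95²] = 5960000 mm³.
Direct shear f_v = P/L_w = 34.6×10³ / 450 = 76.89 N/mm (vertical).
Torsion M = P·e = 34.6×10³ × 115 = 3979000 N·mm.
Critical point at (x, y) = (95, 112.5) from centroid. f_tx = M·y/J = 75.11 N/mm; f_ty = M·x/J = 63.43 N/mm.
Resultant f_max = √[f_tx² + (f_v + f_ty)²] = √[75.11² + (76.89 + 63.43)²] = 159.2 N/mm.
Capacity per unit length: r_n/Ω = (1/2.0) × 0.6 × 490 × (0.707 × 4) = 415.7 N/mm.
159.2 ≤ 415.7 → adequate.

f_max ≈ 159 N/mm; adequate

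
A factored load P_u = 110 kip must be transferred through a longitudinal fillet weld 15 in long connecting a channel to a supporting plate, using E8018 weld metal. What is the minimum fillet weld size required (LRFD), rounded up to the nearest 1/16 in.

E80XX → F_EXX = 80 ksi.
Total weld length L = 15 in.
Required throat t_e = P_u / (φ × 0.6 F_EXX × L) = 110 / (0.75 × 0.6 × 80 × 15) = 0.2037 in.
Required leg w = t_e / 0.707 = 0.2881 in → use 5/16 in.

w = 5/16 in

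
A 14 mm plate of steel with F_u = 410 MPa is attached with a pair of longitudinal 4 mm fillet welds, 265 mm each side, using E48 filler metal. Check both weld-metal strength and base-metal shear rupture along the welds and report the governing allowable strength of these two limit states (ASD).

R_n/Ω ≈ 216 kN (weld metal governs)

E48XX → F_EXX = 480 MPa.
t_e = 0.707 × 4 = 2.828 mm; L = 530 mm.
Weld metal: R_n/Ω = (1/2.0) × 0.6 × 480 × 2.828 × 530 × 10⁻³ = 215.8 kN.
Base metal (shear rupture): R_n/Ω = (1/2.0) × 0.6 × 410 × 14 × 530 × 10⁻³ = 912.7 kN.
Governing: weld metal.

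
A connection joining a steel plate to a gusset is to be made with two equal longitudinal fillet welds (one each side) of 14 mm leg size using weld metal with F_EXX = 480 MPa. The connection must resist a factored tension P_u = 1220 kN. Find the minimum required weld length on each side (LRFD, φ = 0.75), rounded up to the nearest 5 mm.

Throat t_e = 0.707 × 14 = 9.898 mm.
φr_n = 0.75 × 0.6 × 480 × 9.898 × 10⁻³ = 2.138 kN/mm.
L_req = P_u / φr_n = 1220 / 2.138 = 570.6 mm total.
Per side: 570.6 / 2 = 285.3 mm.
Round up → use L = 290 mm on each side.

L = 290 mm on each side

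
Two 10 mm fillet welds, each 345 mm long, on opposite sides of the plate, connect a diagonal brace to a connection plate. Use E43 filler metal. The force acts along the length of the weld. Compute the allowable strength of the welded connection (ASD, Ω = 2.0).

E43XX → F_EXX = 430 MPa.
Effective throat t_e = 0.707 × 10 = 7.07 mm.
Total length L = 690 mm; A_we = 7.07 × 690 = 4878 mm².
F_nw = 0.6 F_EXX = 0.6 × 430 = 258 MPa.
R_n = 258 × 4878 × 10⁻³ = 1259 kN; R_n/Ω = 1259/2.0 = 629.3 kN.

R_n/Ω ≈ 629 kN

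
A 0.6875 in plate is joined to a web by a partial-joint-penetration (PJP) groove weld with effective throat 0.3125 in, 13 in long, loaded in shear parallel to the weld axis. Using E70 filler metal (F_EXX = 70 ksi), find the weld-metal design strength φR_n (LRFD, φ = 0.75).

φR_n ≈ 128 kips

Effective throat (given) t_e = 0.3125 in.
A_we = 0.3125 × 13 = 4.062 in².
F_nw = 0.6 F_EXX = 42 ksi.
φR_n = 0.75 × 42 × 4.062 = 128 kips.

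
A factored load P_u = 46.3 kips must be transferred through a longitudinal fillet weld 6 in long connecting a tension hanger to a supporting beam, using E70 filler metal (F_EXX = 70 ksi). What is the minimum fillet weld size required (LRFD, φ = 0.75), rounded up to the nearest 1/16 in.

w = 3/8 in

Total weld length L = 6 in.
Required throat t_e = P_u / (φ × 0.6 F_EXX × L) = 46.3 / (0.75 × 0.6 × 70 × 6) = 0.245 in.
Required leg w = t_e / 0.707 = 0.3465 in → use 3/8 in.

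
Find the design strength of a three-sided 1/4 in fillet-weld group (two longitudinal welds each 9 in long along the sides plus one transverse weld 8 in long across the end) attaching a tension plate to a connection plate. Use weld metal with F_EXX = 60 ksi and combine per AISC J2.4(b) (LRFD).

φR_n ≈ 130 kips

t_e = 0.707 × 0.25 = 0.1767 in.
R_nwl = 0.6 × 60 × 0.1767 × 18 = 114.5 kips (longitudinal, 2 welds).
R_nwt = 0.6 × 60 × 0.1767 × 8 = 50.9 kips (transverse, base value).
(i) R_nwl + R_nwt = 165.4 kips; (ii) 0.85 R_nwl + 1.5 R_nwt = 173.7 kips.
R_n = max = 173.7 kips [governs: (ii)]; φR_n = 130.3 kips.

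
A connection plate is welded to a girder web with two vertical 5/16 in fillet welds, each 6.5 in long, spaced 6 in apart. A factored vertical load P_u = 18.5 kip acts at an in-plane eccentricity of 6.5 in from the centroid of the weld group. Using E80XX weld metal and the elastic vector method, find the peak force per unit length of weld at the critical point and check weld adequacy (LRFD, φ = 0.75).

f_max ≈ 4.36 kip/in; adequate

E80XX → F_EXX = 80 ksi.
Total weld length L_w = 13 in. Treat welds as unit-width lines.
Polar moment about centroid: J = 2[d³/12 + d(b/2)²] = 2[6.5³/12 + 6.5×3²] = 162.8 in³.
Direct shear f_v = P/L_w = 18.5 / 13 = 1.423 kip/in (vertical).
Torsion M = P·e = 18.5 × 6.5 = 120.25 kip·in.
Critical point at (x, y) = (3, 3.25) from centroid. f_tx = M·y/J = 2.401 kip/in; f_ty = M·x/J = 2.216 kip/in.
Resultant f_max = √[f_tx² + (f_v + f_ty)²] = √[2.401² + (1.423 + 2.216)²] = 4.36 kip/in.
Capacity per unit length: φr_n = 0.75 × 0.6 × 80 × (0.707 × 0.3125) = 7.954 kip/in.
4.36 ≤ 7.954 → adequate.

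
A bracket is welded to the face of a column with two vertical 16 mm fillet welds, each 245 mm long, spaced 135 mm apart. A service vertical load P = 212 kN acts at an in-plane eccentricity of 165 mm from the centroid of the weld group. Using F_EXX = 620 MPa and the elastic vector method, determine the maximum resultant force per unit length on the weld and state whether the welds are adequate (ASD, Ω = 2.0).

f_max ≈ 1310 N/mm; adequate

Total weld length L_w = 490 mm. Treat welds as unit-width lines.
Polar moment about centroid: J = 2[d³/12 + d(b/2)²] = 2[245³/12 + 245×67.5²] = 4684000 mm³.
Direct shear f_v = P/L_w = 212×10³ / 490 = 432.7 N/mm (vertical).
Torsion M = P·e = 212×10³ × 165 = 34980000 N·mm.
Critical point at (x, y) = (67.5, 122.5) from centroid. f_tx = M·y/J = 914.9 N/mm; f_ty = M·x/J = 504.1 N/mm.
Resultant f_max = √[f_tx² + (f_v + f_ty)²] = √[914.9² + (432.7 + 504.1)²] = 1309 N/mm.
Capacity per unit length: r_n/Ω = (1/2.0) × 0.6 × 620 × (0.707 × 16) = 2104 N/mm.
1309 ≤ 2104 → adequate.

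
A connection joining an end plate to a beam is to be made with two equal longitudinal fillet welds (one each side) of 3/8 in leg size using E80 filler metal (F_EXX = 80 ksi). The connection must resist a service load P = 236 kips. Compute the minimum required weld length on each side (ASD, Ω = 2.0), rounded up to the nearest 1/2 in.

L = 19 in on each side

Throat t_e = 0.707 × 0.375 = 0.2651 in.
r_n/Ω = (0.6 × 80 × 0.2651) / 2.0 = 6.363 kip/in.
L_req = P / (r_n/Ω) = 236 / 6.363 = 37.09 in total.
Per side: 37.09 / 2 = 18.54 in.
Round up → use L = 19 in on each side.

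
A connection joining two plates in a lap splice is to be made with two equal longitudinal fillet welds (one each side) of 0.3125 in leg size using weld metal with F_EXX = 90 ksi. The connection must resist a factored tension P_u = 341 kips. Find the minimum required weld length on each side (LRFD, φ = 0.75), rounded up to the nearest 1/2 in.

Throat t_e = 0.707 × 0.3125 = 0.2209 in.
φr_n = 0.75 × 0.6 × 90 × 0.2209 = 8.948 kips/in.
L_req = P_u / φr_n = 341 / 8.948 = 38.11 in total.
Per side: 38.11 / 2 = 19.05 in.
Round up → use L = 19.5 in on each side.

L = 19.5 in on each side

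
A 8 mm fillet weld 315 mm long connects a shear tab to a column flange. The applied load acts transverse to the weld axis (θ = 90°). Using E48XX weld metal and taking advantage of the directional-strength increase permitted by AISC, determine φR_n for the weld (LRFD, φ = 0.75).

φR_n ≈ 577 kN

E48XX → F_EXX = 480 MPa.
t_e = 0.707 × 8 = 5.656 mm; A_we = 5.656 × 315 = 1782 mm².
Directional factor: 1.0 + 0.5 sin^1.5(90°) = 1.5.
F_nw = 0.6 × 480 × 1.5 = 432 MPa.
φR_n = 0.75 × 432 × 1782 × 10⁻³ = 577.3 kN.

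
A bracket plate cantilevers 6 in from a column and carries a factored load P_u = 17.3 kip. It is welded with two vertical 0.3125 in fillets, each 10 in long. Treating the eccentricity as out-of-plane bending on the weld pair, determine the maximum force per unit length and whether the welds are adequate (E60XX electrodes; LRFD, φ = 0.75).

f_max ≈ 3.23 kip/in; adequate

E60XX → F_EXX = 60 ksi.
L_w = 2 × 10 = 20 in; section modulus (unit throat) S = 2 × L²/6 = 33.33 in².
Direct shear f_v = P/L_w = 17.3/20 = 0.865 kip/in.
Moment M = P × e = 17.3 × 6 = 103.8 kip·in; bending f_b = M/S = 3.114 kip/in.
f_max = √(f_v² + f_b²) = √(0.865² + 3.114²) = 3.232 kip/in.
φr_n = 0.75 × 0.6 × 60 × (0.707 × 0.3125) = 5.965 kip/in → adequate.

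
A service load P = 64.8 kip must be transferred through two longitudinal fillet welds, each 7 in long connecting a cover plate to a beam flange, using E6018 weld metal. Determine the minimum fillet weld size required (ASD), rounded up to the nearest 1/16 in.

E60XX → F_EXX = 60 ksi.
Total weld length L = 14 in.
Required throat t_e = P × Ω / (0.6 F_EXX × L) = 64.8 × 2.0 / (0.6 × 60 × 14) = 0.2571 in.
Required leg w = t_e / 0.707 = 0.3637 in → use 3/8 in.

w = 3/8 in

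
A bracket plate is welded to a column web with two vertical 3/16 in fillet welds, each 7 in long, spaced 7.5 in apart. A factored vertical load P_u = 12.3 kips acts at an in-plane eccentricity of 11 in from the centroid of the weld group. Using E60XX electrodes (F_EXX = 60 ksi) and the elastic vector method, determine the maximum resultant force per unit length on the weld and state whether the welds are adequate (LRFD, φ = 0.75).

Total weld length L_w = 14 in. Treat welds as unit-width lines.
Polar moment about centroid: J = 2[d³/12 + d(b/2)²] = 2[7³/12 + 7×3.75²] = 254 in³.
Direct shear f_v = P/L_w = 12.3 / 14 = 0.8786 kip/in (vertical).
Torsion M = P·e = 12.3 × 11 = 135.3 kip·in.
Critical point at (x, y) = (3.75, 3.5) from centroid. f_tx = M·y/J = 1.864 kip/in; f_ty = M·x/J = 1.997 kip/in.
Resultant f_max = √[f_tx² + (f_v + f_ty)²] = √[1.864² + (0.8786 + 1.997)²] = 3.427 kip/in.
Capacity per unit length: φr_n = 0.75 × 0.6 × 60 × (0.707 × 0.1875) = 3.579 kip/in.
3.427 ≤ 3.579 → adequate.

f_max ≈ 3.43 kip/in; adequate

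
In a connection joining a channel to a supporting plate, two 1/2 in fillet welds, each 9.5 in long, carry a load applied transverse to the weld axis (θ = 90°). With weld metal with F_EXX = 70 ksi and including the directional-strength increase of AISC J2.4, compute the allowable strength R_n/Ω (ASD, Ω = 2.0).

t_e = 0.707 × 0.5 = 0.3535 in; A_we = 0.3535 × 19 = 6.716 in².
Directional factor: 1.0 + 0.5 sin^1.5(90°) = 1.5.
F_nw = 0.6 × 70 × 1.5 = 63 ksi.
R_n/Ω = (63 × 6.716) / 2.0 = 211.6 kip.

R_n/Ω ≈ 212 kip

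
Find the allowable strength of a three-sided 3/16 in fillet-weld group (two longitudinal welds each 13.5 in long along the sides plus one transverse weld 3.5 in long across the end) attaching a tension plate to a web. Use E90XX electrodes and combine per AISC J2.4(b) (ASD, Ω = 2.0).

R_n/Ω ≈ 109 kip

E90XX → F_EXX = 90 ksi.
t_e = 0.707 × 0.1875 = 0.1326 in.
R_nwl = 0.6 × 90 × 0.1326 × 27 = 193.3 kip (longitudinal, 2 welds).
R_nwt = 0.6 × 90 × 0.1326 × 3.5 = 25.05 kip (transverse, base value).
(i) R_nwl + R_nwt = 218.3 kip; (ii) 0.85 R_nwl + 1.5 R_nwt = 201.9 kip.
R_n = max = 218.3 kip [governs: (i)]; R_n/Ω = 109.2 kip.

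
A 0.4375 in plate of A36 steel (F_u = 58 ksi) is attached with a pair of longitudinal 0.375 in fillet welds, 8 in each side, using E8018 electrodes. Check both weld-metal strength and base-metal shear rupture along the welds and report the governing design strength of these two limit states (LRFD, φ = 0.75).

φR_n ≈ 153 kips (weld metal governs)

E80XX → F_EXX = 80 ksi.
t_e = 0.707 × 0.375 = 0.2651 in; L = 16 in.
Weld metal: φR_n = 0.75 × 0.6 × 80 × 0.2651 × 16 = 152.7 kips.
Base metal (shear rupture): φR_n = 0.75 × 0.6 × 58 × 0.4375 × 16 = 182.7 kips.
Governing: weld metal.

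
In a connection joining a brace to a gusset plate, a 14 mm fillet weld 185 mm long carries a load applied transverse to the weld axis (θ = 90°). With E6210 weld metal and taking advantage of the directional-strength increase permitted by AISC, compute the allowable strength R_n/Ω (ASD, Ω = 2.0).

R_n/Ω ≈ 511 kN

E62XX → F_EXX = 620 MPa.
t_e = 0.707 × 14 = 9.898 mm; A_we = 9.898 × 185 = 1831 mm².
Directional factor: 1.0 + 0.5 sin^1.5(90°) = 1.5.
F_nw = 0.6 × 620 × 1.5 = 558 MPa.
R_n/Ω = (558 × 1831) / 2.0 × 10⁻³ = 510.9 kN.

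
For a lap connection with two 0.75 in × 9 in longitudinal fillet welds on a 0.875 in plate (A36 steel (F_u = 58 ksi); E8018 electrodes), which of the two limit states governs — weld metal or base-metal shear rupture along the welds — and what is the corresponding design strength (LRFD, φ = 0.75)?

φR_n ≈ 344 kips (weld metal governs)

E80XX → F_EXX = 80 ksi.
t_e = 0.707 × 0.75 = 0.5302 in; L = 18 in.
Weld metal: φR_n = 0.75 × 0.6 × 80 × 0.5302 × 18 = 343.6 kips.
Base metal (shear rupture): φR_n = 0.75 × 0.6 × 58 × 0.875 × 18 = 411.1 kips.
Governing: weld metal.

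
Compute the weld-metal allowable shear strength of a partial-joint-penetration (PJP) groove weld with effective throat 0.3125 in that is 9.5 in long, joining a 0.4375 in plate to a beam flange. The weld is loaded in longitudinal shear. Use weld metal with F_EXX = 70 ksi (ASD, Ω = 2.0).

Effective throat (given) t_e = 0.3125 in.
A_we = 0.3125 × 9.5 = 2.969 in².
F_nw = 0.6 F_EXX = 42 ksi.
R_n/Ω = (42 × 2.969) / 2.0 = 62.34 kips.

R_n/Ω ≈ 62.3 kips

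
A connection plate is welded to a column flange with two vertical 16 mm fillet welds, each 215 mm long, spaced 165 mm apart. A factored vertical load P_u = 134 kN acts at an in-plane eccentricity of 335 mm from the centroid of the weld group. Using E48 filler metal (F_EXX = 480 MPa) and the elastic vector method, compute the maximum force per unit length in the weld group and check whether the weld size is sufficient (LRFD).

f_max ≈ 1540 N/mm; adequate

Total weld length L_w = 430 mm. Treat welds as unit-width lines.
Polar moment about centroid: J = 2[d³/12 + d(b/2)²] = 2[215³/12 + 215×82.5²] = 4583000 mm³.
Direct shear f_v = P/L_w = 134×10³ / 430 = 311.6 N/mm (vertical).
Torsion M = P·e = 134×10³ × 335 = 44890000 N·mm.
Critical point at (x, y) = (82.5, 107.5) from centroid. f_tx = M·y/J = 1053 N/mm; f_ty = M·x/J = 808.1 N/mm.
Resultant f_max = √[f_tx² + (f_v + f_ty)²] = √[1053² + (311.6 + 808.1)²] = 1537 N/mm.
Capacity per unit length: φr_n = 0.75 × 0.6 × 480 × (0.707 × 16) = 2443 N/mm.
1537 ≤ 2443 → adequate.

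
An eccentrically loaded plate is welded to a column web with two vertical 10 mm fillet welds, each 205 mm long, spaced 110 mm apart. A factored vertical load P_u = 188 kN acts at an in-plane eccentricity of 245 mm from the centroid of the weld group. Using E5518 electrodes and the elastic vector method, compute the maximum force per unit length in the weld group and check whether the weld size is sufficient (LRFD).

f_max ≈ 2260 N/mm; NOT adequate

E55XX → F_EXX = 550 MPa.
Total weld length L_w = 410 mm. Treat welds as unit-width lines.
Polar moment about centroid: J = 2[d³/12 + d(b/2)²] = 2[205³/12 + 205×55²] = 2676000 mm³.
Direct shear f_v = P/L_w = 188×10³ / 410 = 458.5 N/mm (vertical).
Torsion M = P·e = 188×10³ × 245 = 46060000 N·mm.
Critical point at (x, y) = (55, 102.5) from centroid. f_tx = M·y/J = 1764 N/mm; f_ty = M·x/J = 946.6 N/mm.
Resultant f_max = √[f_tx² + (f_v + f_ty)²] = √[1764² + (458.5 + 946.6)²] = 2255 N/mm.
Capacity per unit length: φr_n = 0.75 × 0.6 × 550 × (0.707 × 10) = 1750 N/mm.
2255 > 1750 → NOT adequate.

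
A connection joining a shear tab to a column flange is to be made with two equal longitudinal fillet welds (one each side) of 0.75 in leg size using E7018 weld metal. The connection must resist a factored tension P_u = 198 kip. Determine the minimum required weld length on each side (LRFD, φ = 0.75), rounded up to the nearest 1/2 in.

E70XX → F_EXX = 70 ksi.
Throat t_e = 0.707 × 0.75 = 0.5302 in.
φr_n = 0.75 × 0.6 × 70 × 0.5302 = 16.7 kip/in.
L_req = P_u / φr_n = 198 / 16.7 = 11.85 in total.
Per side: 11.85 / 2 = 5.927 in.
Round up → use L = 6 in on each side.

L = 6 in on each side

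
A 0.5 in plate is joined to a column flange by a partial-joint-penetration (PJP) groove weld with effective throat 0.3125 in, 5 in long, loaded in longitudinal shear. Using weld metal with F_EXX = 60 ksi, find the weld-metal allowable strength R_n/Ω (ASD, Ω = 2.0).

Effective throat (given) t_e = 0.3125 in.
A_we = 0.3125 × 5 = 1.562 in².
F_nw = 0.6 F_EXX = 36 ksi.
R_n/Ω = (36 × 1.562) / 2.0 = 28.12 kip.

R_n/Ω ≈ 28.1 kip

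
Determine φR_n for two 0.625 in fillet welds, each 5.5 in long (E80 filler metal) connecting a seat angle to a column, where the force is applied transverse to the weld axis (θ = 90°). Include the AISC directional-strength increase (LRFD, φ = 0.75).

φR_n ≈ 262 kip

E80XX → F_EXX = 80 ksi.
t_e = 0.707 × 0.625 = 0.4419 in; A_we = 0.4419 × 11 = 4.861 in².
Directional factor: 1.0 + 0.5 sin^1.5(90°) = 1.5.
F_nw = 0.6 × 80 × 1.5 = 72 ksi.
φR_n = 0.75 × 72 × 4.861 = 262.5 kip.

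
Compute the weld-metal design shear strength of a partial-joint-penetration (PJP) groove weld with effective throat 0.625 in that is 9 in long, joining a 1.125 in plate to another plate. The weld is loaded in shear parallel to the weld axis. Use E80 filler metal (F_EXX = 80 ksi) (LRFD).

Effective throat (given) t_e = 0.625 in.
A_we = 0.625 × 9 = 5.625 in².
F_nw = 0.6 F_EXX = 48 ksi.
φR_n = 0.75 × 48 × 5.625 = 202.5 kips.

φR_n ≈ 202 kips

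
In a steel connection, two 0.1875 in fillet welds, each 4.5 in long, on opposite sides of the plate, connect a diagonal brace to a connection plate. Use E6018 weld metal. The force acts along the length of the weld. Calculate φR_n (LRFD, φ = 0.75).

E60XX → F_EXX = 60 ksi.
Effective throat t_e = 0.707 × 0.1875 = 0.1326 in.
Total length L = 9 in; A_we = 0.1326 × 9 = 1.193 in².
F_nw = 0.6 F_EXX = 0.6 × 60 = 36 ksi.
φR_n = 0.75 × 36 × 1.193 = 32.21 kips.

φR_n ≈ 32.2 kips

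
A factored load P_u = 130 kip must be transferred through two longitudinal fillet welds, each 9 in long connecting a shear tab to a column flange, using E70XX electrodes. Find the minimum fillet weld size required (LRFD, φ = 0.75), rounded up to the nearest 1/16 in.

E70XX → F_EXX = 70 ksi.
Total weld length L = 18 in.
Required throat t_e = P_u / (φ × 0.6 F_EXX × L) = 130 / (0.75 × 0.6 × 70 × 18) = 0.2293 in.
Required leg w = t_e / 0.707 = 0.3243 in → use 3/8 in.

w = 3/8 in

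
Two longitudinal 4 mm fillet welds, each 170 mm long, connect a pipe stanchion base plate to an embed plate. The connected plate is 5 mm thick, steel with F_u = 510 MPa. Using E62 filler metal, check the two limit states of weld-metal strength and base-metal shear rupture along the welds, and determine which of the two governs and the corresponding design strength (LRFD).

E62XX → F_EXX = 620 MPa.
t_e = 0.707 × 4 = 2.828 mm; L = 340 mm.
Weld metal: φR_n = 0.75 × 0.6 × 620 × 2.828 × 340 × 10⁻³ = 268.3 kN.
Base metal (shear rupture): φR_n = 0.75 × 0.6 × 510 × 5 × 340 × 10⁻³ = 390.2 kN.
Governing: weld metal.

φR_n ≈ 268 kN (weld metal governs)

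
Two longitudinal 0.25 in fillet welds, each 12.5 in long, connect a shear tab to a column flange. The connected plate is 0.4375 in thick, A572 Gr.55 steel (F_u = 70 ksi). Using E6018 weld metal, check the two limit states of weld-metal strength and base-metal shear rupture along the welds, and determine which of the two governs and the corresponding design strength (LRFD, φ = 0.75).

E60XX → F_EXX = 60 ksi.
t_e = 0.707 × 0.25 = 0.1767 in; L = 25 in.
Weld metal: φR_n = 0.75 × 0.6 × 60 × 0.1767 × 25 = 119.3 kip.
Base metal (shear rupture): φR_n = 0.75 × 0.6 × 70 × 0.4375 × 25 = 344.5 kip.
Governing: weld metal.

φR_n ≈ 119 kip (weld metal governs)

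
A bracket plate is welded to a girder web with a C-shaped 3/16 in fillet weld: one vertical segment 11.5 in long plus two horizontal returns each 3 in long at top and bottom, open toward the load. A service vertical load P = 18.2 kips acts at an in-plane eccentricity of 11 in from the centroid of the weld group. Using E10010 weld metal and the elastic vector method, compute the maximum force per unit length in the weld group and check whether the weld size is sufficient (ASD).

E100XX → F_EXX = 100 ksi.
Total weld length L_w = 17.5 in. Treat welds as unit-width lines.
Centroid: x̄ = 2×3×1.5 / 17.5 = 0.5143 in from the vertical weld.
Polar moment about centroid: J = I_x + I_y = [11.5³/12 + 2×3×5.75²] + [11.5×0.5143² + 2(3³/12 + 3×0.9857²)] = 338.5 in³.
Direct shear f_v = P/L_w = 18.2 / 17.5 = 1.04 kip/in (vertical).
Torsion M = P·e = 18.2 × 11 = 200.2 kip·in.
Critical point at (x, y) = (2.486, 5.75) from centroid. f_tx = M·y/J = 3.401 kip/in; f_ty = M·x/J = 1.47 kip/in.
Resultant f_max = √[f_tx² + (f_v + f_ty)²] = √[3.401² + (1.04 + 1.47)²] = 4.227 kip/in.
Capacity per unit length: r_n/Ω = (1/2.0) × 0.6 × 100 × (0.707 × 0.1875) = 3.977 kip/in.
4.227 > 3.977 → NOT adequate.

f_max ≈ 4.23 kip/in; NOT adequate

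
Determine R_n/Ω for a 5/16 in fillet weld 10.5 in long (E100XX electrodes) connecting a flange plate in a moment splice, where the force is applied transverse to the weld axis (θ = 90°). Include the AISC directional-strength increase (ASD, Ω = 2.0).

E100XX → F_EXX = 100 ksi.
t_e = 0.707 × 0.3125 = 0.2209 in; A_we = 0.2209 × 10.5 = 2.32 in².
Directional factor: 1.0 + 0.5 sin^1.5(90°) = 1.5.
F_nw = 0.6 × 100 × 1.5 = 90 ksi.
R_n/Ω = (90 × 2.32) / 2.0 = 104.4 kips.

R_n/Ω ≈ 104 kips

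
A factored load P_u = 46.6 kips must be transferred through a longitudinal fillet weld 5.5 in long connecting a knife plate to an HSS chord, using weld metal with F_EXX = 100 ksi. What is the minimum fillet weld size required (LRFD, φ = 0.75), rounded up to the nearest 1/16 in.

w = 5/16 in

Total weld length L = 5.5 in.
Required throat t_e = P_u / (φ × 0.6 F_EXX × L) = 46.6 / (0.75 × 0.6 × 100 × 5.5) = 0.1883 in.
Required leg w = t_e / 0.707 = 0.2663 in → use 5/16 in.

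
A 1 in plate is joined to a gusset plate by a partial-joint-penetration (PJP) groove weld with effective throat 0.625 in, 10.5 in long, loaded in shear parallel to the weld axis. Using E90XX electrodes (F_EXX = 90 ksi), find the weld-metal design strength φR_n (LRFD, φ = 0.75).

φR_n ≈ 266 kip

Effective throat (given) t_e = 0.625 in.
A_we = 0.625 × 10.5 = 6.562 in².
F_nw = 0.6 F_EXX = 54 ksi.
φR_n = 0.75 × 54 × 6.562 = 265.8 kip.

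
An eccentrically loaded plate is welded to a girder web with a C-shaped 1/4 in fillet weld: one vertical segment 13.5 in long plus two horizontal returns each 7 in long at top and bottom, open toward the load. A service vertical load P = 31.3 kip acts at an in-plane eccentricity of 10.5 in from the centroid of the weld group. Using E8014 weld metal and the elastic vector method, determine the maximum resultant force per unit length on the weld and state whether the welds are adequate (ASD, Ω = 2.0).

f_max ≈ 3.66 kip/in; adequate

E80XX → F_EXX = 80 ksi.
Total weld length L_w = 27.5 in. Treat welds as unit-width lines.
Centroid: x̄ = 2×7×3.5 / 27.5 = 1.782 in from the vertical weld.
Polar moment about centroid: J = I_x + I_y = [13.5³/12 + 2×7×6.75²] + [13.5×1.782² + 2(7³/12 + 7×1.718²)] = 984.3 in³.
Direct shear f_v = P/L_w = 31.3 / 27.5 = 1.138 kip/in (vertical).
Torsion M = P·e = 31.3 × 10.5 = 328.65 kip·in.
Critical point at (x, y) = (5.218, 6.75) from centroid. f_tx = M·y/J = 2.254 kip/in; f_ty = M·x/J = 1.742 kip/in.
Resultant f_max = √[f_tx² + (f_v + f_ty)²] = √[2.254² + (1.138 + 1.742)²] = 3.658 kip/in.
Capacity per unit length: r_n/Ω = (1/2.0) × 0.6 × 80 × (0.707 × 0.25) = 4.242 kip/in.
3.658 ≤ 4.242 → adequate.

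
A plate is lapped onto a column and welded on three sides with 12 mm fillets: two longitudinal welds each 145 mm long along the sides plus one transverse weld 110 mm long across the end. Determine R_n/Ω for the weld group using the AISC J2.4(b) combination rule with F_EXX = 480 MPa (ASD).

t_e = 0.707 × 12 = 8.484 mm.
R_nwl = 0.6 × 480 × 8.484 × 290 × 10⁻³ = 708.6 kN (longitudinal, 2 welds).
R_nwt = 0.6 × 480 × 8.484 × 110 × 10⁻³ = 268.8 kN (transverse, base value).
(i) R_nwl + R_nwt = 977.4 kN; (ii) 0.85 R_nwl + 1.5 R_nwt = 1005 kN.
R_n = max = 1005 kN [governs: (ii)]; R_n/Ω = 502.7 kN.

R_n/Ω ≈ 503 kN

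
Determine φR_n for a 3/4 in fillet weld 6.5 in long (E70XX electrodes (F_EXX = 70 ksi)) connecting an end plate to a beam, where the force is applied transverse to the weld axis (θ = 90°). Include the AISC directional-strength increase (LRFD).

t_e = 0.707 × 0.75 = 0.5302 in; A_we = 0.5302 × 6.5 = 3.447 in².
Directional factor: 1.0 + 0.5 sin^1.5(90°) = 1.5.
F_nw = 0.6 × 70 × 1.5 = 63 ksi.
φR_n = 0.75 × 63 × 3.447 = 162.9 kip.

φR_n ≈ 163 kip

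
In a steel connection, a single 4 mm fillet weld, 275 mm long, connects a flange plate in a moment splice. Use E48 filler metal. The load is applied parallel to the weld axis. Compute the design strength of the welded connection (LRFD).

φR_n ≈ 168 kN

E48XX → F_EXX = 480 MPa.
Effective throat t_e = 0.707 × 4 = 2.828 mm.
Total length L = 275 mm; A_we = 2.828 × 275 = 777.7 mm².
F_nw = 0.6 F_EXX = 0.6 × 480 = 288 MPa.
φR_n = 0.75 × 288 × 777.7 × 10⁻³ = 168 kN.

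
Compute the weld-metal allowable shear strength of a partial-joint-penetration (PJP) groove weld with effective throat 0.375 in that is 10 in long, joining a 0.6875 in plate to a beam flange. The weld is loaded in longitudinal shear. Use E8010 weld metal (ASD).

E80XX → F_EXX = 80 ksi.
Effective throat (given) t_e = 0.375 in.
A_we = 0.375 × 10 = 3.75 in².
F_nw = 0.6 F_EXX = 48 ksi.
R_n/Ω = (48 × 3.75) / 2.0 = 90 kips.

R_n/Ω ≈ 90 kips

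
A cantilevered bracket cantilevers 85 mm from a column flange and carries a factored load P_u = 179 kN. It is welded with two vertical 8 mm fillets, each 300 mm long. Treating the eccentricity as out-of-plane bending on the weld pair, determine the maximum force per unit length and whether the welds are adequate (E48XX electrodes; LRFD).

f_max ≈ 588 N/mm; adequate

E48XX → F_EXX = 480 MPa.
L_w = 2 × 300 = 600 mm; section modulus (unit throat) S = 2 × L²/6 = 30000 mm².
Direct shear f_v = P/L_w = 179×10³/600 = 298.3 N/mm.
Moment M = P × e = 179×10³ × 85 = 15215000 N·mm; bending f_b = M/S = 507.2 N/mm.
f_max = √(f_v² + f_b²) = √(298.3² + 507.2²) = 588.4 N/mm.
φr_n = 0.75 × 0.6 × 480 × (0.707 × 8) = 1222 N/mm → adequate.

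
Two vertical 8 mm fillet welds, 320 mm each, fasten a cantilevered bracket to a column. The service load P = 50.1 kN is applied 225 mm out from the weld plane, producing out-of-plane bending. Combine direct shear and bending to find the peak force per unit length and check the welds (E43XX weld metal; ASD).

f_max ≈ 339 N/mm; adequate

E43XX → F_EXX = 430 MPa.
L_w = 2 × 320 = 640 mm; section modulus (unit throat) S = 2 × L²/6 = 34130 mm².
Direct shear f_v = P/L_w = 50.1×10³/640 = 78.28 N/mm.
Moment M = P × e = 50.1×10³ × 225 = 11272000 N·mm; bending f_b = M/S = 330.2 N/mm.
f_max = √(f_v² + f_b²) = √(78.28² + 330.2²) = 339.4 N/mm.
r_n/Ω = (1/2.0) × 0.6 × 430 × (0.707 × 8) = 729.6 N/mm → adequate.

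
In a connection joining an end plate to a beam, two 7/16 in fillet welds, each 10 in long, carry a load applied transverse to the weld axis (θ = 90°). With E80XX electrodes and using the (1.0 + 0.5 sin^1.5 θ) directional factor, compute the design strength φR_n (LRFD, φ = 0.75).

φR_n ≈ 334 kips

E80XX → F_EXX = 80 ksi.
t_e = 0.707 × 0.4375 = 0.3093 in; A_we = 0.3093 × 20 = 6.186 in².
Directional factor: 1.0 + 0.5 sin^1.5(90°) = 1.5.
F_nw = 0.6 × 80 × 1.5 = 72 ksi.
φR_n = 0.75 × 72 × 6.186 = 334.1 kips.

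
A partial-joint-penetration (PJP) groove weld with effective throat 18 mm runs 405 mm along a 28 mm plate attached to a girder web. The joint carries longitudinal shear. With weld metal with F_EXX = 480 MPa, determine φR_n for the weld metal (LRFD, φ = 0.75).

φR_n ≈ 1570 kN

Effective throat (given) t_e = 18 mm.
A_we = 18 × 405 = 7290 mm².
F_nw = 0.6 F_EXX = 288 MPa.
φR_n = 0.75 × 288 × 7290 × 10⁻³ = 1575 kN.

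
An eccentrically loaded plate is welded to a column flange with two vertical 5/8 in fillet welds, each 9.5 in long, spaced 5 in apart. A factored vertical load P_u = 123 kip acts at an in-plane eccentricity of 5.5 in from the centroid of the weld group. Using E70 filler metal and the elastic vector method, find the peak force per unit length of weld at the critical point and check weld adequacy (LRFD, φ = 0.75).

E70XX → F_EXX = 70 ksi.
Total weld length L_w = 19 in. Treat welds as unit-width lines.
Polar moment about centroid: J = 2[d³/12 + d(b/2)²] = 2[9.5³/12 + 9.5×2.5²] = 261.6 in³.
Direct shear f_v = P/L_w = 123 / 19 = 6.474 kip/in (vertical).
Torsion M = P·e = 123 × 5.5 = 676.5 kip·in.
Critical point at (x, y) = (2.5, 4.75) from centroid. f_tx = M·y/J = 12.28 kip/in; f_ty = M·x/J = 6.464 kip/in.
Resultant f_max = √[f_tx² + (f_v + f_ty)²] = √[12.28² + (6.474 + 6.464)²] = 17.84 kip/in.
Capacity per unit length: φr_n = 0.75 × 0.6 × 70 × (0.707 × 0.625) = 13.92 kip/in.
17.84 > 13.92 → NOT adequate.

f_max ≈ 17.8 kip/in; NOT adequate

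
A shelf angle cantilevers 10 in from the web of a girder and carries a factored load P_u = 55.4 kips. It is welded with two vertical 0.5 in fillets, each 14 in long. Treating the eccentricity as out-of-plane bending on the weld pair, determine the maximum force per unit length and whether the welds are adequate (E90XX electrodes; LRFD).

f_max ≈ 8.71 kip/in; adequate

E90XX → F_EXX = 90 ksi.
L_w = 2 × 14 = 28 in; section modulus (unit throat) S = 2 × L²/6 = 65.33 in².
Direct shear f_v = P/L_w = 55.4/28 = 1.979 kip/in.
Moment M = P × e = 55.4 × 10 = 554 kip·in; bending f_b = M/S = 8.48 kip/in.
f_max = √(f_v² + f_b²) = √(1.979² + 8.48²) = 8.707 kip/in.
φr_n = 0.75 × 0.6 × 90 × (0.707 × 0.5) = 14.32 kip/in → adequate.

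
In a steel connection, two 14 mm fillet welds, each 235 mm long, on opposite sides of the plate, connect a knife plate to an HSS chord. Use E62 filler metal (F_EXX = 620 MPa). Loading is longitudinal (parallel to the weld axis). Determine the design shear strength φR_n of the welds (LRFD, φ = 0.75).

φR_n ≈ 1300 kN

Effective throat t_e = 0.707 × 14 = 9.898 mm.
Total length L = 470 mm; A_we = 9.898 × 470 = 4652 mm².
F_nw = 0.6 F_EXX = 0.6 × 620 = 372 MPa.
φR_n = 0.75 × 372 × 4652 × 10⁻³ = 1298 kN.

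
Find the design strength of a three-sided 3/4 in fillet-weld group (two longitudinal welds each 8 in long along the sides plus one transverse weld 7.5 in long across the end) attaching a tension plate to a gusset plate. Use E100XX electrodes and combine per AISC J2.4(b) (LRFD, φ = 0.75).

E100XX → F_EXX = 100 ksi.
t_e = 0.707 × 0.75 = 0.5302 in.
R_nwl = 0.6 × 100 × 0.5302 × 16 = 509 kip (longitudinal, 2 welds).
R_nwt = 0.6 × 100 × 0.5302 × 7.5 = 238.6 kip (transverse, base value).
(i) R_nwl + R_nwt = 747.7 kip; (ii) 0.85 R_nwl + 1.5 R_nwt = 790.6 kip.
R_n = max = 790.6 kip [governs: (ii)]; φR_n = 593 kip.

φR_n ≈ 593 kip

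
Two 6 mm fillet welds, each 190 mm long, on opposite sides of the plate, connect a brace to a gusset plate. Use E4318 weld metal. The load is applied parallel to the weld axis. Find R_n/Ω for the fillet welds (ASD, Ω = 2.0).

R_n/Ω ≈ 208 kN

E43XX → F_EXX = 430 MPa.
Effective throat t_e = 0.707 × 6 = 4.242 mm.
Total length L = 380 mm; A_we = 4.242 × 380 = 1612 mm².
F_nw = 0.6 F_EXX = 0.6 × 430 = 258 MPa.
R_n = 258 × 1612 × 10⁻³ = 415.9 kN; R_n/Ω = 415.9/2.0 = 207.9 kN.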